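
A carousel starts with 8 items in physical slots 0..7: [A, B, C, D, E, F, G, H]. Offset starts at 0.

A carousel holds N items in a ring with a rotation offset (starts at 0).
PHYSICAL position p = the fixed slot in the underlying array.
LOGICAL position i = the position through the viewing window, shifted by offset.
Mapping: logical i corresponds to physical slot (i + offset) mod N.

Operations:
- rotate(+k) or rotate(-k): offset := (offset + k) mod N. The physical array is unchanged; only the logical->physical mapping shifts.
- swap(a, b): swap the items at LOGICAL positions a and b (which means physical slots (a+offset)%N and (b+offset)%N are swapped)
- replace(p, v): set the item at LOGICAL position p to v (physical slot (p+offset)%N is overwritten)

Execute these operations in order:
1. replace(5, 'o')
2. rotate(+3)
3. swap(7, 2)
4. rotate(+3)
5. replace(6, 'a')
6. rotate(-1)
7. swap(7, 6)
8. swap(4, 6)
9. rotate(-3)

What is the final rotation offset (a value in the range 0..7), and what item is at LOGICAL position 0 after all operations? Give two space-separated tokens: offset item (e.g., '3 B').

Answer: 2 o

Derivation:
After op 1 (replace(5, 'o')): offset=0, physical=[A,B,C,D,E,o,G,H], logical=[A,B,C,D,E,o,G,H]
After op 2 (rotate(+3)): offset=3, physical=[A,B,C,D,E,o,G,H], logical=[D,E,o,G,H,A,B,C]
After op 3 (swap(7, 2)): offset=3, physical=[A,B,o,D,E,C,G,H], logical=[D,E,C,G,H,A,B,o]
After op 4 (rotate(+3)): offset=6, physical=[A,B,o,D,E,C,G,H], logical=[G,H,A,B,o,D,E,C]
After op 5 (replace(6, 'a')): offset=6, physical=[A,B,o,D,a,C,G,H], logical=[G,H,A,B,o,D,a,C]
After op 6 (rotate(-1)): offset=5, physical=[A,B,o,D,a,C,G,H], logical=[C,G,H,A,B,o,D,a]
After op 7 (swap(7, 6)): offset=5, physical=[A,B,o,a,D,C,G,H], logical=[C,G,H,A,B,o,a,D]
After op 8 (swap(4, 6)): offset=5, physical=[A,a,o,B,D,C,G,H], logical=[C,G,H,A,a,o,B,D]
After op 9 (rotate(-3)): offset=2, physical=[A,a,o,B,D,C,G,H], logical=[o,B,D,C,G,H,A,a]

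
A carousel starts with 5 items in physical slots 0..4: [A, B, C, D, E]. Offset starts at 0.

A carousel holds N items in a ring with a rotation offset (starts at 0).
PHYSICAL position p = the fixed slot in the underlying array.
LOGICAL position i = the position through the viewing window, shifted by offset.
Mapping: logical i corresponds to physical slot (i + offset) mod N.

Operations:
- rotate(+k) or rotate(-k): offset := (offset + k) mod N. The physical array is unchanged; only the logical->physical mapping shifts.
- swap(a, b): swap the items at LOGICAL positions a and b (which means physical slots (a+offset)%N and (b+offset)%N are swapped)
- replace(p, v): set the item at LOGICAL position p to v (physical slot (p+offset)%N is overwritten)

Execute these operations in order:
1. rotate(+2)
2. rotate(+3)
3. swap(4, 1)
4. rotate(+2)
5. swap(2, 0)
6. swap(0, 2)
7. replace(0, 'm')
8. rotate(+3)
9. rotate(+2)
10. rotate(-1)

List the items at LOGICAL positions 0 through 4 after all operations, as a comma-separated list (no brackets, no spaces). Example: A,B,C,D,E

Answer: E,m,D,B,A

Derivation:
After op 1 (rotate(+2)): offset=2, physical=[A,B,C,D,E], logical=[C,D,E,A,B]
After op 2 (rotate(+3)): offset=0, physical=[A,B,C,D,E], logical=[A,B,C,D,E]
After op 3 (swap(4, 1)): offset=0, physical=[A,E,C,D,B], logical=[A,E,C,D,B]
After op 4 (rotate(+2)): offset=2, physical=[A,E,C,D,B], logical=[C,D,B,A,E]
After op 5 (swap(2, 0)): offset=2, physical=[A,E,B,D,C], logical=[B,D,C,A,E]
After op 6 (swap(0, 2)): offset=2, physical=[A,E,C,D,B], logical=[C,D,B,A,E]
After op 7 (replace(0, 'm')): offset=2, physical=[A,E,m,D,B], logical=[m,D,B,A,E]
After op 8 (rotate(+3)): offset=0, physical=[A,E,m,D,B], logical=[A,E,m,D,B]
After op 9 (rotate(+2)): offset=2, physical=[A,E,m,D,B], logical=[m,D,B,A,E]
After op 10 (rotate(-1)): offset=1, physical=[A,E,m,D,B], logical=[E,m,D,B,A]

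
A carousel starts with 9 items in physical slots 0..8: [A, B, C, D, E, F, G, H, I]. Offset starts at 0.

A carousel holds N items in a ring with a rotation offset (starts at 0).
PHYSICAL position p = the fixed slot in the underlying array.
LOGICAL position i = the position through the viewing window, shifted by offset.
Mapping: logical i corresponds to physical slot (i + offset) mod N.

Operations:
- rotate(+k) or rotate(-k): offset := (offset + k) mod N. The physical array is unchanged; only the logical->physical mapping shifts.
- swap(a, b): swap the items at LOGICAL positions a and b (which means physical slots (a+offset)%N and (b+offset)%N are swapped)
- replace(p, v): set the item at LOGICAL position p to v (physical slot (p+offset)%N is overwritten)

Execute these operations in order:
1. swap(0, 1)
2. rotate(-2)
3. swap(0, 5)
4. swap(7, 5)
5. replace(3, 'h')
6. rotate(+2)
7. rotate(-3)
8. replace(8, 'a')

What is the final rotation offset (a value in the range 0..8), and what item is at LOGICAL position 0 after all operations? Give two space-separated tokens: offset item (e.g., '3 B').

Answer: 6 G

Derivation:
After op 1 (swap(0, 1)): offset=0, physical=[B,A,C,D,E,F,G,H,I], logical=[B,A,C,D,E,F,G,H,I]
After op 2 (rotate(-2)): offset=7, physical=[B,A,C,D,E,F,G,H,I], logical=[H,I,B,A,C,D,E,F,G]
After op 3 (swap(0, 5)): offset=7, physical=[B,A,C,H,E,F,G,D,I], logical=[D,I,B,A,C,H,E,F,G]
After op 4 (swap(7, 5)): offset=7, physical=[B,A,C,F,E,H,G,D,I], logical=[D,I,B,A,C,F,E,H,G]
After op 5 (replace(3, 'h')): offset=7, physical=[B,h,C,F,E,H,G,D,I], logical=[D,I,B,h,C,F,E,H,G]
After op 6 (rotate(+2)): offset=0, physical=[B,h,C,F,E,H,G,D,I], logical=[B,h,C,F,E,H,G,D,I]
After op 7 (rotate(-3)): offset=6, physical=[B,h,C,F,E,H,G,D,I], logical=[G,D,I,B,h,C,F,E,H]
After op 8 (replace(8, 'a')): offset=6, physical=[B,h,C,F,E,a,G,D,I], logical=[G,D,I,B,h,C,F,E,a]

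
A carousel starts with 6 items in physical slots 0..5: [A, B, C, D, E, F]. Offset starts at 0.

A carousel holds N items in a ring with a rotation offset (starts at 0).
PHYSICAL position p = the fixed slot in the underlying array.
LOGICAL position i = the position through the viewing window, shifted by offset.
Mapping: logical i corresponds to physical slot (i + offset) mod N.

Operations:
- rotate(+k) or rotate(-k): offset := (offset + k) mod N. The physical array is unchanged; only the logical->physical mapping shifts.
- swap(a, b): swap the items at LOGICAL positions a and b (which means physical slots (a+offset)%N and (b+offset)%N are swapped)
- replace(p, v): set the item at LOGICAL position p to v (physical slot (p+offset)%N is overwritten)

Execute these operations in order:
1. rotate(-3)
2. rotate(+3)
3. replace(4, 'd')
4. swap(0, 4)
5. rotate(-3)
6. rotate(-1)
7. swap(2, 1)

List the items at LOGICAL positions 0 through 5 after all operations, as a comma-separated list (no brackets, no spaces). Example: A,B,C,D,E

Answer: C,A,D,F,d,B

Derivation:
After op 1 (rotate(-3)): offset=3, physical=[A,B,C,D,E,F], logical=[D,E,F,A,B,C]
After op 2 (rotate(+3)): offset=0, physical=[A,B,C,D,E,F], logical=[A,B,C,D,E,F]
After op 3 (replace(4, 'd')): offset=0, physical=[A,B,C,D,d,F], logical=[A,B,C,D,d,F]
After op 4 (swap(0, 4)): offset=0, physical=[d,B,C,D,A,F], logical=[d,B,C,D,A,F]
After op 5 (rotate(-3)): offset=3, physical=[d,B,C,D,A,F], logical=[D,A,F,d,B,C]
After op 6 (rotate(-1)): offset=2, physical=[d,B,C,D,A,F], logical=[C,D,A,F,d,B]
After op 7 (swap(2, 1)): offset=2, physical=[d,B,C,A,D,F], logical=[C,A,D,F,d,B]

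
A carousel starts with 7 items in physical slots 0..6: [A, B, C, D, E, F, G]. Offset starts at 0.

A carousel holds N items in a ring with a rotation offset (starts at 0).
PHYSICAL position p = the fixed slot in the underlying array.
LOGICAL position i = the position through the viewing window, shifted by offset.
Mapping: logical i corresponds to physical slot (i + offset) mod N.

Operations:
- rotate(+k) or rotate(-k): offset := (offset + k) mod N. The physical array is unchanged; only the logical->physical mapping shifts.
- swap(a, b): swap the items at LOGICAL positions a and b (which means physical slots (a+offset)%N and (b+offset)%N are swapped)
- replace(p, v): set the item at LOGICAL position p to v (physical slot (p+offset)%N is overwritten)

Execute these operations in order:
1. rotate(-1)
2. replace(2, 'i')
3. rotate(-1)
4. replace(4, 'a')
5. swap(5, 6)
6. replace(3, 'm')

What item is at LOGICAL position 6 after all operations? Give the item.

After op 1 (rotate(-1)): offset=6, physical=[A,B,C,D,E,F,G], logical=[G,A,B,C,D,E,F]
After op 2 (replace(2, 'i')): offset=6, physical=[A,i,C,D,E,F,G], logical=[G,A,i,C,D,E,F]
After op 3 (rotate(-1)): offset=5, physical=[A,i,C,D,E,F,G], logical=[F,G,A,i,C,D,E]
After op 4 (replace(4, 'a')): offset=5, physical=[A,i,a,D,E,F,G], logical=[F,G,A,i,a,D,E]
After op 5 (swap(5, 6)): offset=5, physical=[A,i,a,E,D,F,G], logical=[F,G,A,i,a,E,D]
After op 6 (replace(3, 'm')): offset=5, physical=[A,m,a,E,D,F,G], logical=[F,G,A,m,a,E,D]

Answer: D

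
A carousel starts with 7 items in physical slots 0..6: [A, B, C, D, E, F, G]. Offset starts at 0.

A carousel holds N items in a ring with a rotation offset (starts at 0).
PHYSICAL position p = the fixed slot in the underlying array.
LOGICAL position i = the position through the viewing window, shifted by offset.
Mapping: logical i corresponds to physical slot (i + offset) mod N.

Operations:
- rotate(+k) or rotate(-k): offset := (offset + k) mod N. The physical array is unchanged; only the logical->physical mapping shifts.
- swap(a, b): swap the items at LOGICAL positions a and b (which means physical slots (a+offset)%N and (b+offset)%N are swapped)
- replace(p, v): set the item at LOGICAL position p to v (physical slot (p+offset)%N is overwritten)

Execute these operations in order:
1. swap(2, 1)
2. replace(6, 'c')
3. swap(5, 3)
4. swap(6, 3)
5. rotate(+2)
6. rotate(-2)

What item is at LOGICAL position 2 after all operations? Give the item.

Answer: B

Derivation:
After op 1 (swap(2, 1)): offset=0, physical=[A,C,B,D,E,F,G], logical=[A,C,B,D,E,F,G]
After op 2 (replace(6, 'c')): offset=0, physical=[A,C,B,D,E,F,c], logical=[A,C,B,D,E,F,c]
After op 3 (swap(5, 3)): offset=0, physical=[A,C,B,F,E,D,c], logical=[A,C,B,F,E,D,c]
After op 4 (swap(6, 3)): offset=0, physical=[A,C,B,c,E,D,F], logical=[A,C,B,c,E,D,F]
After op 5 (rotate(+2)): offset=2, physical=[A,C,B,c,E,D,F], logical=[B,c,E,D,F,A,C]
After op 6 (rotate(-2)): offset=0, physical=[A,C,B,c,E,D,F], logical=[A,C,B,c,E,D,F]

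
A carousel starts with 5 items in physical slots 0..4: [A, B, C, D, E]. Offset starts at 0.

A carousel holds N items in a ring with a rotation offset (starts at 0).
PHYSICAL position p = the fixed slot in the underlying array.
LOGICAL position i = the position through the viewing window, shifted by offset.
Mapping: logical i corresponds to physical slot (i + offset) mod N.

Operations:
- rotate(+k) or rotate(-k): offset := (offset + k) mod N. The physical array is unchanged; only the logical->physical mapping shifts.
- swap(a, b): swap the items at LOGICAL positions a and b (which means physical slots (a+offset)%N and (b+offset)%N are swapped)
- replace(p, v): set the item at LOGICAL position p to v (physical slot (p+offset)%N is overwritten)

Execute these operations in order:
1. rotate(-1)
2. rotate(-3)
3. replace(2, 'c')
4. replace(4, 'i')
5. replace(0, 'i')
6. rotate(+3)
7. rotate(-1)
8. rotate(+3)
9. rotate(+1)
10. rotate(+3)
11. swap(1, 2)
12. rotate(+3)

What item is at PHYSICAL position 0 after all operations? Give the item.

Answer: i

Derivation:
After op 1 (rotate(-1)): offset=4, physical=[A,B,C,D,E], logical=[E,A,B,C,D]
After op 2 (rotate(-3)): offset=1, physical=[A,B,C,D,E], logical=[B,C,D,E,A]
After op 3 (replace(2, 'c')): offset=1, physical=[A,B,C,c,E], logical=[B,C,c,E,A]
After op 4 (replace(4, 'i')): offset=1, physical=[i,B,C,c,E], logical=[B,C,c,E,i]
After op 5 (replace(0, 'i')): offset=1, physical=[i,i,C,c,E], logical=[i,C,c,E,i]
After op 6 (rotate(+3)): offset=4, physical=[i,i,C,c,E], logical=[E,i,i,C,c]
After op 7 (rotate(-1)): offset=3, physical=[i,i,C,c,E], logical=[c,E,i,i,C]
After op 8 (rotate(+3)): offset=1, physical=[i,i,C,c,E], logical=[i,C,c,E,i]
After op 9 (rotate(+1)): offset=2, physical=[i,i,C,c,E], logical=[C,c,E,i,i]
After op 10 (rotate(+3)): offset=0, physical=[i,i,C,c,E], logical=[i,i,C,c,E]
After op 11 (swap(1, 2)): offset=0, physical=[i,C,i,c,E], logical=[i,C,i,c,E]
After op 12 (rotate(+3)): offset=3, physical=[i,C,i,c,E], logical=[c,E,i,C,i]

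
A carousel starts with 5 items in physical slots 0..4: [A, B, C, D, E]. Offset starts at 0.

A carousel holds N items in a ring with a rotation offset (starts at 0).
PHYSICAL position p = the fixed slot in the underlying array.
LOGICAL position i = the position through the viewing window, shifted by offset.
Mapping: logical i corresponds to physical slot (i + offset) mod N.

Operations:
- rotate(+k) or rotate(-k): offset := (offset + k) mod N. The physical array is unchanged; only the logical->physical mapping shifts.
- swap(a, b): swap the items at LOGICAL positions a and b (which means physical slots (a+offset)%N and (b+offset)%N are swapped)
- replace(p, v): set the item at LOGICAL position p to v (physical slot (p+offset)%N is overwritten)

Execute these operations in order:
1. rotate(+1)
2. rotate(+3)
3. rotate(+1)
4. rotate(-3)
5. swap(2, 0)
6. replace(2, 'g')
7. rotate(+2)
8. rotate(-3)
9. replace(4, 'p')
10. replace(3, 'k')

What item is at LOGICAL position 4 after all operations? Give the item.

Answer: p

Derivation:
After op 1 (rotate(+1)): offset=1, physical=[A,B,C,D,E], logical=[B,C,D,E,A]
After op 2 (rotate(+3)): offset=4, physical=[A,B,C,D,E], logical=[E,A,B,C,D]
After op 3 (rotate(+1)): offset=0, physical=[A,B,C,D,E], logical=[A,B,C,D,E]
After op 4 (rotate(-3)): offset=2, physical=[A,B,C,D,E], logical=[C,D,E,A,B]
After op 5 (swap(2, 0)): offset=2, physical=[A,B,E,D,C], logical=[E,D,C,A,B]
After op 6 (replace(2, 'g')): offset=2, physical=[A,B,E,D,g], logical=[E,D,g,A,B]
After op 7 (rotate(+2)): offset=4, physical=[A,B,E,D,g], logical=[g,A,B,E,D]
After op 8 (rotate(-3)): offset=1, physical=[A,B,E,D,g], logical=[B,E,D,g,A]
After op 9 (replace(4, 'p')): offset=1, physical=[p,B,E,D,g], logical=[B,E,D,g,p]
After op 10 (replace(3, 'k')): offset=1, physical=[p,B,E,D,k], logical=[B,E,D,k,p]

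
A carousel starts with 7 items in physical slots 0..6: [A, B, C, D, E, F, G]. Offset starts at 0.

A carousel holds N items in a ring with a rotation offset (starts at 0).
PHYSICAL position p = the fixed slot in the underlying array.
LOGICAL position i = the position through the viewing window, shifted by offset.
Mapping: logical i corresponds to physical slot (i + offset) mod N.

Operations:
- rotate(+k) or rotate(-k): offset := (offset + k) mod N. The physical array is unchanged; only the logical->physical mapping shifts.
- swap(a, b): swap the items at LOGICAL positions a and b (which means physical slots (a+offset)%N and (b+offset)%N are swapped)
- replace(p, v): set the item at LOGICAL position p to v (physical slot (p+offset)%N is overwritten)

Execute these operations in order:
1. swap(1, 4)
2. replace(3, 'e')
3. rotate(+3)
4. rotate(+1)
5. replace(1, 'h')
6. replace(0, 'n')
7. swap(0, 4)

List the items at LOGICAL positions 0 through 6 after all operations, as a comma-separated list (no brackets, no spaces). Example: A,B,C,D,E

Answer: E,h,G,A,n,C,e

Derivation:
After op 1 (swap(1, 4)): offset=0, physical=[A,E,C,D,B,F,G], logical=[A,E,C,D,B,F,G]
After op 2 (replace(3, 'e')): offset=0, physical=[A,E,C,e,B,F,G], logical=[A,E,C,e,B,F,G]
After op 3 (rotate(+3)): offset=3, physical=[A,E,C,e,B,F,G], logical=[e,B,F,G,A,E,C]
After op 4 (rotate(+1)): offset=4, physical=[A,E,C,e,B,F,G], logical=[B,F,G,A,E,C,e]
After op 5 (replace(1, 'h')): offset=4, physical=[A,E,C,e,B,h,G], logical=[B,h,G,A,E,C,e]
After op 6 (replace(0, 'n')): offset=4, physical=[A,E,C,e,n,h,G], logical=[n,h,G,A,E,C,e]
After op 7 (swap(0, 4)): offset=4, physical=[A,n,C,e,E,h,G], logical=[E,h,G,A,n,C,e]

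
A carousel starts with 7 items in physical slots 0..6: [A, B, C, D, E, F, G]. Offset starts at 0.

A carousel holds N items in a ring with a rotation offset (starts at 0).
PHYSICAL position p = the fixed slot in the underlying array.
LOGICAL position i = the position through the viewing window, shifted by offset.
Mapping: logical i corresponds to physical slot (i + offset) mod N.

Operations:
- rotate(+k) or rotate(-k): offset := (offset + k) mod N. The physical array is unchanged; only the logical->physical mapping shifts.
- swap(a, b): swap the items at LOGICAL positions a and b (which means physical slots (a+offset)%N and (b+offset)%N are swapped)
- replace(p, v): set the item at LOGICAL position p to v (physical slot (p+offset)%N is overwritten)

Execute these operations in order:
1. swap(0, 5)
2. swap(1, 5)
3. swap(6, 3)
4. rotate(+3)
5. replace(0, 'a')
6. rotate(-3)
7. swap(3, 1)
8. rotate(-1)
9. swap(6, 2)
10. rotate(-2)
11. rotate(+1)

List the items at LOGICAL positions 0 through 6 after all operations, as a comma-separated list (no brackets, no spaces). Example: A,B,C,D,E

Answer: a,D,F,B,C,A,E

Derivation:
After op 1 (swap(0, 5)): offset=0, physical=[F,B,C,D,E,A,G], logical=[F,B,C,D,E,A,G]
After op 2 (swap(1, 5)): offset=0, physical=[F,A,C,D,E,B,G], logical=[F,A,C,D,E,B,G]
After op 3 (swap(6, 3)): offset=0, physical=[F,A,C,G,E,B,D], logical=[F,A,C,G,E,B,D]
After op 4 (rotate(+3)): offset=3, physical=[F,A,C,G,E,B,D], logical=[G,E,B,D,F,A,C]
After op 5 (replace(0, 'a')): offset=3, physical=[F,A,C,a,E,B,D], logical=[a,E,B,D,F,A,C]
After op 6 (rotate(-3)): offset=0, physical=[F,A,C,a,E,B,D], logical=[F,A,C,a,E,B,D]
After op 7 (swap(3, 1)): offset=0, physical=[F,a,C,A,E,B,D], logical=[F,a,C,A,E,B,D]
After op 8 (rotate(-1)): offset=6, physical=[F,a,C,A,E,B,D], logical=[D,F,a,C,A,E,B]
After op 9 (swap(6, 2)): offset=6, physical=[F,B,C,A,E,a,D], logical=[D,F,B,C,A,E,a]
After op 10 (rotate(-2)): offset=4, physical=[F,B,C,A,E,a,D], logical=[E,a,D,F,B,C,A]
After op 11 (rotate(+1)): offset=5, physical=[F,B,C,A,E,a,D], logical=[a,D,F,B,C,A,E]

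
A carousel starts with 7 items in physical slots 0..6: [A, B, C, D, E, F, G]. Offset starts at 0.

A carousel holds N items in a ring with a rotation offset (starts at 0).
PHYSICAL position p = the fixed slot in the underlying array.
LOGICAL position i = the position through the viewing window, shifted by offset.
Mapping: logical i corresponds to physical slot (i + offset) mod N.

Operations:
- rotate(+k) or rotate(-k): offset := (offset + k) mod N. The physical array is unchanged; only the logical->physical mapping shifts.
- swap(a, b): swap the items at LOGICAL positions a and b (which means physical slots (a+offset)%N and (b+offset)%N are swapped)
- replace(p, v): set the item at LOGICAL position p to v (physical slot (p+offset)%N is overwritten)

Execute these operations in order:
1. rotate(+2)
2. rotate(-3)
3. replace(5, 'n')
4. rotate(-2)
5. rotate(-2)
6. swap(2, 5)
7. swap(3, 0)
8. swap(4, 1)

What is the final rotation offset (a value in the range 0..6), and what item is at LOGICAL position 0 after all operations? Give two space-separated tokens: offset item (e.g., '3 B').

Answer: 2 F

Derivation:
After op 1 (rotate(+2)): offset=2, physical=[A,B,C,D,E,F,G], logical=[C,D,E,F,G,A,B]
After op 2 (rotate(-3)): offset=6, physical=[A,B,C,D,E,F,G], logical=[G,A,B,C,D,E,F]
After op 3 (replace(5, 'n')): offset=6, physical=[A,B,C,D,n,F,G], logical=[G,A,B,C,D,n,F]
After op 4 (rotate(-2)): offset=4, physical=[A,B,C,D,n,F,G], logical=[n,F,G,A,B,C,D]
After op 5 (rotate(-2)): offset=2, physical=[A,B,C,D,n,F,G], logical=[C,D,n,F,G,A,B]
After op 6 (swap(2, 5)): offset=2, physical=[n,B,C,D,A,F,G], logical=[C,D,A,F,G,n,B]
After op 7 (swap(3, 0)): offset=2, physical=[n,B,F,D,A,C,G], logical=[F,D,A,C,G,n,B]
After op 8 (swap(4, 1)): offset=2, physical=[n,B,F,G,A,C,D], logical=[F,G,A,C,D,n,B]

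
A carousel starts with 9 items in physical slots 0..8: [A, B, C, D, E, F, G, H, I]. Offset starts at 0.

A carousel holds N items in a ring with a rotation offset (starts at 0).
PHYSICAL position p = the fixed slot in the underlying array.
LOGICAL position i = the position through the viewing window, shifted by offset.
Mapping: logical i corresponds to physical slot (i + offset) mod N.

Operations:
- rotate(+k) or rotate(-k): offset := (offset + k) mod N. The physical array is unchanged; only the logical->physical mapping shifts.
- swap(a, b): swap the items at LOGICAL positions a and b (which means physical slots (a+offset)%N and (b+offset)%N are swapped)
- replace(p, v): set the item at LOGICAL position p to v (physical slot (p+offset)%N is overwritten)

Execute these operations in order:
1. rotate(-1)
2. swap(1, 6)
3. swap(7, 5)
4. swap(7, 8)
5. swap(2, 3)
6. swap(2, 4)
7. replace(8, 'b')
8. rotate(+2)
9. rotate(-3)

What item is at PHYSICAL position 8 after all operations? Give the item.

Answer: I

Derivation:
After op 1 (rotate(-1)): offset=8, physical=[A,B,C,D,E,F,G,H,I], logical=[I,A,B,C,D,E,F,G,H]
After op 2 (swap(1, 6)): offset=8, physical=[F,B,C,D,E,A,G,H,I], logical=[I,F,B,C,D,E,A,G,H]
After op 3 (swap(7, 5)): offset=8, physical=[F,B,C,D,G,A,E,H,I], logical=[I,F,B,C,D,G,A,E,H]
After op 4 (swap(7, 8)): offset=8, physical=[F,B,C,D,G,A,H,E,I], logical=[I,F,B,C,D,G,A,H,E]
After op 5 (swap(2, 3)): offset=8, physical=[F,C,B,D,G,A,H,E,I], logical=[I,F,C,B,D,G,A,H,E]
After op 6 (swap(2, 4)): offset=8, physical=[F,D,B,C,G,A,H,E,I], logical=[I,F,D,B,C,G,A,H,E]
After op 7 (replace(8, 'b')): offset=8, physical=[F,D,B,C,G,A,H,b,I], logical=[I,F,D,B,C,G,A,H,b]
After op 8 (rotate(+2)): offset=1, physical=[F,D,B,C,G,A,H,b,I], logical=[D,B,C,G,A,H,b,I,F]
After op 9 (rotate(-3)): offset=7, physical=[F,D,B,C,G,A,H,b,I], logical=[b,I,F,D,B,C,G,A,H]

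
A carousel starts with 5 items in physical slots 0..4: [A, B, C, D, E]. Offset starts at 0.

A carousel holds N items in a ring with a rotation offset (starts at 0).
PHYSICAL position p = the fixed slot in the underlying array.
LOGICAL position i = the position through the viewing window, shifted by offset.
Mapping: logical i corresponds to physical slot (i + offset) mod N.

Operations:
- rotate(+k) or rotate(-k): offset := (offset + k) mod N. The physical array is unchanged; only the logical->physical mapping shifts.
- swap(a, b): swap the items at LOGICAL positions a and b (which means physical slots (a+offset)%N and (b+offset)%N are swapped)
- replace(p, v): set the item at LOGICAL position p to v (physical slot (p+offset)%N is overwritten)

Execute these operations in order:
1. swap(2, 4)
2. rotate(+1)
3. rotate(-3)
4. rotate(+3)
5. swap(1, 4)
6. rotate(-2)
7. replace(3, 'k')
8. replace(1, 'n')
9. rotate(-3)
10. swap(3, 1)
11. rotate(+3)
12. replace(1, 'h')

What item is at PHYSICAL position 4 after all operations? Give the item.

After op 1 (swap(2, 4)): offset=0, physical=[A,B,E,D,C], logical=[A,B,E,D,C]
After op 2 (rotate(+1)): offset=1, physical=[A,B,E,D,C], logical=[B,E,D,C,A]
After op 3 (rotate(-3)): offset=3, physical=[A,B,E,D,C], logical=[D,C,A,B,E]
After op 4 (rotate(+3)): offset=1, physical=[A,B,E,D,C], logical=[B,E,D,C,A]
After op 5 (swap(1, 4)): offset=1, physical=[E,B,A,D,C], logical=[B,A,D,C,E]
After op 6 (rotate(-2)): offset=4, physical=[E,B,A,D,C], logical=[C,E,B,A,D]
After op 7 (replace(3, 'k')): offset=4, physical=[E,B,k,D,C], logical=[C,E,B,k,D]
After op 8 (replace(1, 'n')): offset=4, physical=[n,B,k,D,C], logical=[C,n,B,k,D]
After op 9 (rotate(-3)): offset=1, physical=[n,B,k,D,C], logical=[B,k,D,C,n]
After op 10 (swap(3, 1)): offset=1, physical=[n,B,C,D,k], logical=[B,C,D,k,n]
After op 11 (rotate(+3)): offset=4, physical=[n,B,C,D,k], logical=[k,n,B,C,D]
After op 12 (replace(1, 'h')): offset=4, physical=[h,B,C,D,k], logical=[k,h,B,C,D]

Answer: k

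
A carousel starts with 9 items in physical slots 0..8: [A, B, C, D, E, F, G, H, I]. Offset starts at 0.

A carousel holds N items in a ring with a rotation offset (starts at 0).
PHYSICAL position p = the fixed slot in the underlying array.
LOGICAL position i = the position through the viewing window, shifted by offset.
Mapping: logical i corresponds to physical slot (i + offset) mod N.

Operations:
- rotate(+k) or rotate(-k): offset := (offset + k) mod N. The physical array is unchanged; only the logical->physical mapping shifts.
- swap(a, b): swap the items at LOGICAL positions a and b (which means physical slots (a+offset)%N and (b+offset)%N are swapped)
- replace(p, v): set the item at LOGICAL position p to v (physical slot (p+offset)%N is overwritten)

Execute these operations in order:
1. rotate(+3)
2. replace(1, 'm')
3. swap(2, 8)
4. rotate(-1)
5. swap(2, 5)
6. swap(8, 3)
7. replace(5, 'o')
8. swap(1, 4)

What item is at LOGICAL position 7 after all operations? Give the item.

After op 1 (rotate(+3)): offset=3, physical=[A,B,C,D,E,F,G,H,I], logical=[D,E,F,G,H,I,A,B,C]
After op 2 (replace(1, 'm')): offset=3, physical=[A,B,C,D,m,F,G,H,I], logical=[D,m,F,G,H,I,A,B,C]
After op 3 (swap(2, 8)): offset=3, physical=[A,B,F,D,m,C,G,H,I], logical=[D,m,C,G,H,I,A,B,F]
After op 4 (rotate(-1)): offset=2, physical=[A,B,F,D,m,C,G,H,I], logical=[F,D,m,C,G,H,I,A,B]
After op 5 (swap(2, 5)): offset=2, physical=[A,B,F,D,H,C,G,m,I], logical=[F,D,H,C,G,m,I,A,B]
After op 6 (swap(8, 3)): offset=2, physical=[A,C,F,D,H,B,G,m,I], logical=[F,D,H,B,G,m,I,A,C]
After op 7 (replace(5, 'o')): offset=2, physical=[A,C,F,D,H,B,G,o,I], logical=[F,D,H,B,G,o,I,A,C]
After op 8 (swap(1, 4)): offset=2, physical=[A,C,F,G,H,B,D,o,I], logical=[F,G,H,B,D,o,I,A,C]

Answer: A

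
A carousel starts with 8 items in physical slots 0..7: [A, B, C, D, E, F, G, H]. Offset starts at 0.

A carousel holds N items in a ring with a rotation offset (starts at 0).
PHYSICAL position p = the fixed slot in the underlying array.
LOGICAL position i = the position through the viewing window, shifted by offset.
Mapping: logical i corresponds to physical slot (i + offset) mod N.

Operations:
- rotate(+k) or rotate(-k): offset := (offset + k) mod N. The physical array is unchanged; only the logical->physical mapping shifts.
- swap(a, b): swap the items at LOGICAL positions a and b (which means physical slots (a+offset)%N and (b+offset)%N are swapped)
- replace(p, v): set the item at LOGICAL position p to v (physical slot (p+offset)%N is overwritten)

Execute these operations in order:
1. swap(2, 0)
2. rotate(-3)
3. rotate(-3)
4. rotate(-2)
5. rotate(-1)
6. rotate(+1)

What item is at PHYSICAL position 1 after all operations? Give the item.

Answer: B

Derivation:
After op 1 (swap(2, 0)): offset=0, physical=[C,B,A,D,E,F,G,H], logical=[C,B,A,D,E,F,G,H]
After op 2 (rotate(-3)): offset=5, physical=[C,B,A,D,E,F,G,H], logical=[F,G,H,C,B,A,D,E]
After op 3 (rotate(-3)): offset=2, physical=[C,B,A,D,E,F,G,H], logical=[A,D,E,F,G,H,C,B]
After op 4 (rotate(-2)): offset=0, physical=[C,B,A,D,E,F,G,H], logical=[C,B,A,D,E,F,G,H]
After op 5 (rotate(-1)): offset=7, physical=[C,B,A,D,E,F,G,H], logical=[H,C,B,A,D,E,F,G]
After op 6 (rotate(+1)): offset=0, physical=[C,B,A,D,E,F,G,H], logical=[C,B,A,D,E,F,G,H]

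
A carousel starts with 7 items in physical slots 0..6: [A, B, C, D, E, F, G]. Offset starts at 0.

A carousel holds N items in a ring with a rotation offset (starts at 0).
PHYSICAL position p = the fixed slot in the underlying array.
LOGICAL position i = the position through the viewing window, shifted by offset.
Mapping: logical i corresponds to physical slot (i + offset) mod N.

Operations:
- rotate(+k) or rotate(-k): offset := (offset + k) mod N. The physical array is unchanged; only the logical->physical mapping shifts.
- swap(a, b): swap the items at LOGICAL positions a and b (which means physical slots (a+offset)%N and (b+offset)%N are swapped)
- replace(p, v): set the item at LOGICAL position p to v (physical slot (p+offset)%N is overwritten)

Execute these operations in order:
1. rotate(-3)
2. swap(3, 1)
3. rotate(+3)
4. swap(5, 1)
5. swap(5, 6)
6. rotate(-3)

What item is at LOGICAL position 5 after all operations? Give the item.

After op 1 (rotate(-3)): offset=4, physical=[A,B,C,D,E,F,G], logical=[E,F,G,A,B,C,D]
After op 2 (swap(3, 1)): offset=4, physical=[F,B,C,D,E,A,G], logical=[E,A,G,F,B,C,D]
After op 3 (rotate(+3)): offset=0, physical=[F,B,C,D,E,A,G], logical=[F,B,C,D,E,A,G]
After op 4 (swap(5, 1)): offset=0, physical=[F,A,C,D,E,B,G], logical=[F,A,C,D,E,B,G]
After op 5 (swap(5, 6)): offset=0, physical=[F,A,C,D,E,G,B], logical=[F,A,C,D,E,G,B]
After op 6 (rotate(-3)): offset=4, physical=[F,A,C,D,E,G,B], logical=[E,G,B,F,A,C,D]

Answer: C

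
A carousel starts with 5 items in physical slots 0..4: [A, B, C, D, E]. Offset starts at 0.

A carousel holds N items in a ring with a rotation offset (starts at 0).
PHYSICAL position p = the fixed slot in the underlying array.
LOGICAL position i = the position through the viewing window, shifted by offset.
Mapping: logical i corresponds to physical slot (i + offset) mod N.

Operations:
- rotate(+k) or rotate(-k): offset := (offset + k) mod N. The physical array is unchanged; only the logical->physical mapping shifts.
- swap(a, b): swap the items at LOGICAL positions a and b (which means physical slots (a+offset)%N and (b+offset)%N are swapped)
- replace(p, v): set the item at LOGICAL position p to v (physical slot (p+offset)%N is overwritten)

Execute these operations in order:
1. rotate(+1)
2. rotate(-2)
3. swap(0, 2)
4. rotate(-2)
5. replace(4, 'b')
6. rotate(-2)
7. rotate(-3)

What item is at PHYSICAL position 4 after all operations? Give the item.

Answer: B

Derivation:
After op 1 (rotate(+1)): offset=1, physical=[A,B,C,D,E], logical=[B,C,D,E,A]
After op 2 (rotate(-2)): offset=4, physical=[A,B,C,D,E], logical=[E,A,B,C,D]
After op 3 (swap(0, 2)): offset=4, physical=[A,E,C,D,B], logical=[B,A,E,C,D]
After op 4 (rotate(-2)): offset=2, physical=[A,E,C,D,B], logical=[C,D,B,A,E]
After op 5 (replace(4, 'b')): offset=2, physical=[A,b,C,D,B], logical=[C,D,B,A,b]
After op 6 (rotate(-2)): offset=0, physical=[A,b,C,D,B], logical=[A,b,C,D,B]
After op 7 (rotate(-3)): offset=2, physical=[A,b,C,D,B], logical=[C,D,B,A,b]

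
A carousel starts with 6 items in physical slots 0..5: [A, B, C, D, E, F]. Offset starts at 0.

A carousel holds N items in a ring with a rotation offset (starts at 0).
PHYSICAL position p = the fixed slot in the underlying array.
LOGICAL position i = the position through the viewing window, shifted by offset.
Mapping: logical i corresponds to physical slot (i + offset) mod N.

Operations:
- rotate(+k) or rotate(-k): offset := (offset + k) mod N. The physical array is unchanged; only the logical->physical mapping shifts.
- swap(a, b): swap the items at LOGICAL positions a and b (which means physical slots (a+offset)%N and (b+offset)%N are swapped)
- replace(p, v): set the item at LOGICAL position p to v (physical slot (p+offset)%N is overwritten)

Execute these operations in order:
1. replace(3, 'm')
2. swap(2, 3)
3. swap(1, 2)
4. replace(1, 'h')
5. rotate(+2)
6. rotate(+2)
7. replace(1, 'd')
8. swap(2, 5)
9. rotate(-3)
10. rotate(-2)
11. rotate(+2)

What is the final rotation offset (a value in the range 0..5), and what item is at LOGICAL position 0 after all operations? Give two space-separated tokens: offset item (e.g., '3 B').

Answer: 1 h

Derivation:
After op 1 (replace(3, 'm')): offset=0, physical=[A,B,C,m,E,F], logical=[A,B,C,m,E,F]
After op 2 (swap(2, 3)): offset=0, physical=[A,B,m,C,E,F], logical=[A,B,m,C,E,F]
After op 3 (swap(1, 2)): offset=0, physical=[A,m,B,C,E,F], logical=[A,m,B,C,E,F]
After op 4 (replace(1, 'h')): offset=0, physical=[A,h,B,C,E,F], logical=[A,h,B,C,E,F]
After op 5 (rotate(+2)): offset=2, physical=[A,h,B,C,E,F], logical=[B,C,E,F,A,h]
After op 6 (rotate(+2)): offset=4, physical=[A,h,B,C,E,F], logical=[E,F,A,h,B,C]
After op 7 (replace(1, 'd')): offset=4, physical=[A,h,B,C,E,d], logical=[E,d,A,h,B,C]
After op 8 (swap(2, 5)): offset=4, physical=[C,h,B,A,E,d], logical=[E,d,C,h,B,A]
After op 9 (rotate(-3)): offset=1, physical=[C,h,B,A,E,d], logical=[h,B,A,E,d,C]
After op 10 (rotate(-2)): offset=5, physical=[C,h,B,A,E,d], logical=[d,C,h,B,A,E]
After op 11 (rotate(+2)): offset=1, physical=[C,h,B,A,E,d], logical=[h,B,A,E,d,C]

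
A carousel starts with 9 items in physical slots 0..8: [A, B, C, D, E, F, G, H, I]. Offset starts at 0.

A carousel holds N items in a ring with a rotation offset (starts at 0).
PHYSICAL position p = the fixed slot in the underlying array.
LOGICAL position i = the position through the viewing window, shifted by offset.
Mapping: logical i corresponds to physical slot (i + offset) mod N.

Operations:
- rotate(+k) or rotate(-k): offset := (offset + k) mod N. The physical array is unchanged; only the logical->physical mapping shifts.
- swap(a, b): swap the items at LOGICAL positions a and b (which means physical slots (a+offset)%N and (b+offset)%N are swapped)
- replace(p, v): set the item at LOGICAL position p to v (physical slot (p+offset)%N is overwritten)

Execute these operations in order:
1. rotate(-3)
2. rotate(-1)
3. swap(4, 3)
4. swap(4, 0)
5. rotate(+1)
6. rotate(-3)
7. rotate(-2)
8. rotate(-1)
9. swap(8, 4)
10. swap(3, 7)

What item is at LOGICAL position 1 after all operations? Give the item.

Answer: B

Derivation:
After op 1 (rotate(-3)): offset=6, physical=[A,B,C,D,E,F,G,H,I], logical=[G,H,I,A,B,C,D,E,F]
After op 2 (rotate(-1)): offset=5, physical=[A,B,C,D,E,F,G,H,I], logical=[F,G,H,I,A,B,C,D,E]
After op 3 (swap(4, 3)): offset=5, physical=[I,B,C,D,E,F,G,H,A], logical=[F,G,H,A,I,B,C,D,E]
After op 4 (swap(4, 0)): offset=5, physical=[F,B,C,D,E,I,G,H,A], logical=[I,G,H,A,F,B,C,D,E]
After op 5 (rotate(+1)): offset=6, physical=[F,B,C,D,E,I,G,H,A], logical=[G,H,A,F,B,C,D,E,I]
After op 6 (rotate(-3)): offset=3, physical=[F,B,C,D,E,I,G,H,A], logical=[D,E,I,G,H,A,F,B,C]
After op 7 (rotate(-2)): offset=1, physical=[F,B,C,D,E,I,G,H,A], logical=[B,C,D,E,I,G,H,A,F]
After op 8 (rotate(-1)): offset=0, physical=[F,B,C,D,E,I,G,H,A], logical=[F,B,C,D,E,I,G,H,A]
After op 9 (swap(8, 4)): offset=0, physical=[F,B,C,D,A,I,G,H,E], logical=[F,B,C,D,A,I,G,H,E]
After op 10 (swap(3, 7)): offset=0, physical=[F,B,C,H,A,I,G,D,E], logical=[F,B,C,H,A,I,G,D,E]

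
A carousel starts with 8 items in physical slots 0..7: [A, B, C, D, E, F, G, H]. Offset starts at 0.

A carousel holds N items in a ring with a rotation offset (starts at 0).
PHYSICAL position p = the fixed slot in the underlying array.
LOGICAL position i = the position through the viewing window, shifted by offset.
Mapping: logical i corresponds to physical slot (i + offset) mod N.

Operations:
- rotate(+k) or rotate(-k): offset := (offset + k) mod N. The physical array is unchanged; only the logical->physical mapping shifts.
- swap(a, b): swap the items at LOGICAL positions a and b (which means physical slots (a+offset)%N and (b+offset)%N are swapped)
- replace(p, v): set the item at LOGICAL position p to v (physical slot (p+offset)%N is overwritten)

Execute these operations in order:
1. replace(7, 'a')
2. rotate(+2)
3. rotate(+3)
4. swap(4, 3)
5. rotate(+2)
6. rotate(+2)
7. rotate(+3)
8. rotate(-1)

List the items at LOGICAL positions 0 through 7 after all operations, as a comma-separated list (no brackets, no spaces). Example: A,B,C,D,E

Answer: D,E,F,G,a,B,A,C

Derivation:
After op 1 (replace(7, 'a')): offset=0, physical=[A,B,C,D,E,F,G,a], logical=[A,B,C,D,E,F,G,a]
After op 2 (rotate(+2)): offset=2, physical=[A,B,C,D,E,F,G,a], logical=[C,D,E,F,G,a,A,B]
After op 3 (rotate(+3)): offset=5, physical=[A,B,C,D,E,F,G,a], logical=[F,G,a,A,B,C,D,E]
After op 4 (swap(4, 3)): offset=5, physical=[B,A,C,D,E,F,G,a], logical=[F,G,a,B,A,C,D,E]
After op 5 (rotate(+2)): offset=7, physical=[B,A,C,D,E,F,G,a], logical=[a,B,A,C,D,E,F,G]
After op 6 (rotate(+2)): offset=1, physical=[B,A,C,D,E,F,G,a], logical=[A,C,D,E,F,G,a,B]
After op 7 (rotate(+3)): offset=4, physical=[B,A,C,D,E,F,G,a], logical=[E,F,G,a,B,A,C,D]
After op 8 (rotate(-1)): offset=3, physical=[B,A,C,D,E,F,G,a], logical=[D,E,F,G,a,B,A,C]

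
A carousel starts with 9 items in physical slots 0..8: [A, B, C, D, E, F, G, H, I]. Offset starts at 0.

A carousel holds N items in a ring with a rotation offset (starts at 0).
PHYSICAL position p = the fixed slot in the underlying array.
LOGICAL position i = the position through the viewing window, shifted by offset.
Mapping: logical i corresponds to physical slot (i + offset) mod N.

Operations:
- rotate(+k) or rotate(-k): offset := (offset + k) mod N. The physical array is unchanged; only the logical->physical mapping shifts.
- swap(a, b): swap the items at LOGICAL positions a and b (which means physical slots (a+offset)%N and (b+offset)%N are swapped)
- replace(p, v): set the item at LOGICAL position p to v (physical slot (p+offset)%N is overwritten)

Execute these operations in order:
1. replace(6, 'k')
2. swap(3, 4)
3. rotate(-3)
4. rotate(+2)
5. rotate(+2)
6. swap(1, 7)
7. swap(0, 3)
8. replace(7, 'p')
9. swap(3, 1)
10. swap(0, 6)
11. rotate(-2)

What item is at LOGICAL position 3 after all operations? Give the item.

Answer: B

Derivation:
After op 1 (replace(6, 'k')): offset=0, physical=[A,B,C,D,E,F,k,H,I], logical=[A,B,C,D,E,F,k,H,I]
After op 2 (swap(3, 4)): offset=0, physical=[A,B,C,E,D,F,k,H,I], logical=[A,B,C,E,D,F,k,H,I]
After op 3 (rotate(-3)): offset=6, physical=[A,B,C,E,D,F,k,H,I], logical=[k,H,I,A,B,C,E,D,F]
After op 4 (rotate(+2)): offset=8, physical=[A,B,C,E,D,F,k,H,I], logical=[I,A,B,C,E,D,F,k,H]
After op 5 (rotate(+2)): offset=1, physical=[A,B,C,E,D,F,k,H,I], logical=[B,C,E,D,F,k,H,I,A]
After op 6 (swap(1, 7)): offset=1, physical=[A,B,I,E,D,F,k,H,C], logical=[B,I,E,D,F,k,H,C,A]
After op 7 (swap(0, 3)): offset=1, physical=[A,D,I,E,B,F,k,H,C], logical=[D,I,E,B,F,k,H,C,A]
After op 8 (replace(7, 'p')): offset=1, physical=[A,D,I,E,B,F,k,H,p], logical=[D,I,E,B,F,k,H,p,A]
After op 9 (swap(3, 1)): offset=1, physical=[A,D,B,E,I,F,k,H,p], logical=[D,B,E,I,F,k,H,p,A]
After op 10 (swap(0, 6)): offset=1, physical=[A,H,B,E,I,F,k,D,p], logical=[H,B,E,I,F,k,D,p,A]
After op 11 (rotate(-2)): offset=8, physical=[A,H,B,E,I,F,k,D,p], logical=[p,A,H,B,E,I,F,k,D]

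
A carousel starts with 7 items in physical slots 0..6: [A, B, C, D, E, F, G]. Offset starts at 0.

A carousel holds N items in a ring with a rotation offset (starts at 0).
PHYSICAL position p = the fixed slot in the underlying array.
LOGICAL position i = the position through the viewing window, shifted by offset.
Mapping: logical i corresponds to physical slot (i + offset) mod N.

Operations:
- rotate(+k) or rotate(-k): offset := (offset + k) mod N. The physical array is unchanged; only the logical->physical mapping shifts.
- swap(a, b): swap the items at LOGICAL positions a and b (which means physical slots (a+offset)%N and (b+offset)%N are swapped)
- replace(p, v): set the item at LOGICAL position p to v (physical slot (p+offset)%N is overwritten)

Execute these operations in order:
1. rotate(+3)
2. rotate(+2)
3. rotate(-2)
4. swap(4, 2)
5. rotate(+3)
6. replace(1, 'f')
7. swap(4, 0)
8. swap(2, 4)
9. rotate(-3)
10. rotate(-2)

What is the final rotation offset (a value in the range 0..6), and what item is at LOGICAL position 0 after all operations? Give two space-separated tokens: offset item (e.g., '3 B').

Answer: 1 G

Derivation:
After op 1 (rotate(+3)): offset=3, physical=[A,B,C,D,E,F,G], logical=[D,E,F,G,A,B,C]
After op 2 (rotate(+2)): offset=5, physical=[A,B,C,D,E,F,G], logical=[F,G,A,B,C,D,E]
After op 3 (rotate(-2)): offset=3, physical=[A,B,C,D,E,F,G], logical=[D,E,F,G,A,B,C]
After op 4 (swap(4, 2)): offset=3, physical=[F,B,C,D,E,A,G], logical=[D,E,A,G,F,B,C]
After op 5 (rotate(+3)): offset=6, physical=[F,B,C,D,E,A,G], logical=[G,F,B,C,D,E,A]
After op 6 (replace(1, 'f')): offset=6, physical=[f,B,C,D,E,A,G], logical=[G,f,B,C,D,E,A]
After op 7 (swap(4, 0)): offset=6, physical=[f,B,C,G,E,A,D], logical=[D,f,B,C,G,E,A]
After op 8 (swap(2, 4)): offset=6, physical=[f,G,C,B,E,A,D], logical=[D,f,G,C,B,E,A]
After op 9 (rotate(-3)): offset=3, physical=[f,G,C,B,E,A,D], logical=[B,E,A,D,f,G,C]
After op 10 (rotate(-2)): offset=1, physical=[f,G,C,B,E,A,D], logical=[G,C,B,E,A,D,f]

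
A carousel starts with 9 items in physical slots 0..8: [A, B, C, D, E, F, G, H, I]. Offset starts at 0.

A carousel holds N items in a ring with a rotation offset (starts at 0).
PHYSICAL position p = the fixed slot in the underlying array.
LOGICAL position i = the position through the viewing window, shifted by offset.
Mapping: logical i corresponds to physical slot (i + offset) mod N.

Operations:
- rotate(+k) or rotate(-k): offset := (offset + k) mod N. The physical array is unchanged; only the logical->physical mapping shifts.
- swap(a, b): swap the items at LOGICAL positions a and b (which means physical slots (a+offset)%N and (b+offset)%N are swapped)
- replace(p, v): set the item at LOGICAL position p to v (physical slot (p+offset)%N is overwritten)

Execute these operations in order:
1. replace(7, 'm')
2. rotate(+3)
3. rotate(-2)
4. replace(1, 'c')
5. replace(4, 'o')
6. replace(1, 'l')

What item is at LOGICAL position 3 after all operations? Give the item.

After op 1 (replace(7, 'm')): offset=0, physical=[A,B,C,D,E,F,G,m,I], logical=[A,B,C,D,E,F,G,m,I]
After op 2 (rotate(+3)): offset=3, physical=[A,B,C,D,E,F,G,m,I], logical=[D,E,F,G,m,I,A,B,C]
After op 3 (rotate(-2)): offset=1, physical=[A,B,C,D,E,F,G,m,I], logical=[B,C,D,E,F,G,m,I,A]
After op 4 (replace(1, 'c')): offset=1, physical=[A,B,c,D,E,F,G,m,I], logical=[B,c,D,E,F,G,m,I,A]
After op 5 (replace(4, 'o')): offset=1, physical=[A,B,c,D,E,o,G,m,I], logical=[B,c,D,E,o,G,m,I,A]
After op 6 (replace(1, 'l')): offset=1, physical=[A,B,l,D,E,o,G,m,I], logical=[B,l,D,E,o,G,m,I,A]

Answer: E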